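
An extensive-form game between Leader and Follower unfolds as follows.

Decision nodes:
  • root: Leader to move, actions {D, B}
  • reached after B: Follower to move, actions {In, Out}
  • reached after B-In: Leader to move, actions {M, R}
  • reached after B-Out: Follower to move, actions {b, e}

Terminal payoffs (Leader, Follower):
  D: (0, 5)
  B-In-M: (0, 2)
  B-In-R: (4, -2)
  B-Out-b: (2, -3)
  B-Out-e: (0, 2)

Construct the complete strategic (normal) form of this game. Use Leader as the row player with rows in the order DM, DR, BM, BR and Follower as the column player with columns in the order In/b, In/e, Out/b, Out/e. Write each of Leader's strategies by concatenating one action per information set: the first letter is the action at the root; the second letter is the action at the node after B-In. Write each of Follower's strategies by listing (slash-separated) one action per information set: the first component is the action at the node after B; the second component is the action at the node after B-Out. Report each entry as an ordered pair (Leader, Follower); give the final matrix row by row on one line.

DM: (0,5) (0,5) (0,5) (0,5) | DR: (0,5) (0,5) (0,5) (0,5) | BM: (0,2) (0,2) (2,-3) (0,2) | BR: (4,-2) (4,-2) (2,-3) (0,2)

Row DM: In/b→(0,5), In/e→(0,5), Out/b→(0,5), Out/e→(0,5)
Row DR: In/b→(0,5), In/e→(0,5), Out/b→(0,5), Out/e→(0,5)
Row BM: In/b→(0,2), In/e→(0,2), Out/b→(2,-3), Out/e→(0,2)
Row BR: In/b→(4,-2), In/e→(4,-2), Out/b→(2,-3), Out/e→(0,2)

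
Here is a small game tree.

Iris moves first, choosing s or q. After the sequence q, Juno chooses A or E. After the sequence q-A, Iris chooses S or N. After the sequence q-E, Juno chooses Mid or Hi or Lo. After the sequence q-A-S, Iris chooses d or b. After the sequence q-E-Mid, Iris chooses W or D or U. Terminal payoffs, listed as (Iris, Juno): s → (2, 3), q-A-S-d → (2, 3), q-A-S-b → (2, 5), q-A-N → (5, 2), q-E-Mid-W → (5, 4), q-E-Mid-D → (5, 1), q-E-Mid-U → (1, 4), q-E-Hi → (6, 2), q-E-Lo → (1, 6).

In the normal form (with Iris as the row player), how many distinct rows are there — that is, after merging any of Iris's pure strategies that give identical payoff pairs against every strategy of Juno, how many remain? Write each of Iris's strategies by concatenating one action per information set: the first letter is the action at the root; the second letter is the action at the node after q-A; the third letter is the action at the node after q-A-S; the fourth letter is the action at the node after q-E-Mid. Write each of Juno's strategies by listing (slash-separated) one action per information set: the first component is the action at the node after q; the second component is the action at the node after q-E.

10

Iris has 24 pure strategies: sSdW, sSdD, sSdU, sSbW, sSbD, sSbU, sNdW, sNdD, sNdU, sNbW, sNbD, sNbU, qSdW, qSdD, qSdU, qSbW, qSbD, qSbU, qNdW, qNdD, qNdU, qNbW, qNbD, qNbU. Columns: A/Mid, A/Hi, A/Lo, E/Mid, E/Hi, E/Lo.
{sSdW, sSdD, sSdU, sSbW, sSbD, sSbU, sNdW, sNdD, sNdU, sNbW, sNbD, sNbU} → row (2,3) (2,3) (2,3) (2,3) (2,3) (2,3)
{qSdW} → row (2,3) (2,3) (2,3) (5,4) (6,2) (1,6)
{qSdD} → row (2,3) (2,3) (2,3) (5,1) (6,2) (1,6)
{qSdU} → row (2,3) (2,3) (2,3) (1,4) (6,2) (1,6)
{qSbW} → row (2,5) (2,5) (2,5) (5,4) (6,2) (1,6)
{qSbD} → row (2,5) (2,5) (2,5) (5,1) (6,2) (1,6)
{qSbU} → row (2,5) (2,5) (2,5) (1,4) (6,2) (1,6)
{qNdW, qNbW} → row (5,2) (5,2) (5,2) (5,4) (6,2) (1,6)
{qNdD, qNbD} → row (5,2) (5,2) (5,2) (5,1) (6,2) (1,6)
{qNdU, qNbU} → row (5,2) (5,2) (5,2) (1,4) (6,2) (1,6)
That's 10 distinct rows out of 24 strategies.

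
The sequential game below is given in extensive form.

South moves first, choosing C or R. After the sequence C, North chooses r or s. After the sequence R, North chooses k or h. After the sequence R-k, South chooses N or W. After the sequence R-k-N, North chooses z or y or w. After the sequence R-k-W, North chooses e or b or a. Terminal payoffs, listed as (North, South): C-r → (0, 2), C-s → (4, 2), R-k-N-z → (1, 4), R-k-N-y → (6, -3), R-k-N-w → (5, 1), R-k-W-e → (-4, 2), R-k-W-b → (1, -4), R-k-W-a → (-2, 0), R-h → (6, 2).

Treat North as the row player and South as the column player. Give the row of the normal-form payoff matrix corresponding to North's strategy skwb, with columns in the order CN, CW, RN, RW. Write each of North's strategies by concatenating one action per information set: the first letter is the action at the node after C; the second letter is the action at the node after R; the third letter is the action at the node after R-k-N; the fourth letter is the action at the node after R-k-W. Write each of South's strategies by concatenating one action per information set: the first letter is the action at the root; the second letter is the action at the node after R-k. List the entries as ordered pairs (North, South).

(4,2) (4,2) (5,1) (1,-4)

vs CN: South plays C → North plays s at [C] → (4, 2)
vs CW: South plays C → North plays s at [C] → (4, 2)
vs RN: South plays R → North plays k at [R] → South plays N at [R-k] → North plays w at [R-k-N] → (5, 1)
vs RW: South plays R → North plays k at [R] → South plays W at [R-k] → North plays b at [R-k-W] → (1, -4)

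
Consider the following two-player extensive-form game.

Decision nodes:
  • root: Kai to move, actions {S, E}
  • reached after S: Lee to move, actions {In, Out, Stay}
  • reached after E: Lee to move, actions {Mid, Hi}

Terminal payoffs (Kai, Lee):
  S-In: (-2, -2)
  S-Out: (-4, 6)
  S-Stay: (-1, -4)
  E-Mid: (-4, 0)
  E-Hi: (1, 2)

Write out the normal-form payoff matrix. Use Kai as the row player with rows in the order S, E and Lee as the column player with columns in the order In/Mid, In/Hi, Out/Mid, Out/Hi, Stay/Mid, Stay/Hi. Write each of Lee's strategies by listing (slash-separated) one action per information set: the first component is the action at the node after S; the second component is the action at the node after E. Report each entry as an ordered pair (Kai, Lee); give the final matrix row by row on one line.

       In/Mid    In/Hi  Out/Mid   Out/Hi  Stay/Mid  Stay/Hi
   S  (-2,-2)  (-2,-2)   (-4,6)   (-4,6)  (-1,-4)  (-1,-4)
   E   (-4,0)    (1,2)   (-4,0)    (1,2)   (-4,0)    (1,2)

S: (-2,-2) (-2,-2) (-4,6) (-4,6) (-1,-4) (-1,-4) | E: (-4,0) (1,2) (-4,0) (1,2) (-4,0) (1,2)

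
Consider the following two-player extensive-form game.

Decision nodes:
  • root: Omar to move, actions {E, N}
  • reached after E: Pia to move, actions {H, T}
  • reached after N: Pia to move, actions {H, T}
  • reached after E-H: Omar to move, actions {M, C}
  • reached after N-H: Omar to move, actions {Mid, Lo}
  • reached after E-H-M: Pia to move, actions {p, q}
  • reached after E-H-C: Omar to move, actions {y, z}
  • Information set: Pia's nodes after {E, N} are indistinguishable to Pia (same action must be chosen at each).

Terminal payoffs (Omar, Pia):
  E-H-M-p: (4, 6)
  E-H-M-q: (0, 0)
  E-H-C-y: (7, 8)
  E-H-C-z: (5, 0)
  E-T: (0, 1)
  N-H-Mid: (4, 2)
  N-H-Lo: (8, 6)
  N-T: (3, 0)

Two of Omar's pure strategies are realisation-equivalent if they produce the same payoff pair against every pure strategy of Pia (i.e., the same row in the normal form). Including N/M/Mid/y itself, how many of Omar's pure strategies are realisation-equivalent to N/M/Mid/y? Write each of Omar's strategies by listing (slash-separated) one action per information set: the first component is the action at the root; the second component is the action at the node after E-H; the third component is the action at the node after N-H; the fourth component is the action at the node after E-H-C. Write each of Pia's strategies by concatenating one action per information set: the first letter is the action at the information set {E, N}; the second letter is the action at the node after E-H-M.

Row for N/M/Mid/y (columns Hp, Hq, Tp, Tq): (4,2) (4,2) (3,0) (3,0).
Under N/M/Mid/y, Omar's choice at the node after E-H and at the node after E-H-C can never be reached regardless of what Pia does, so varying those choices leaves every outcome unchanged.
Holding the reachable choices fixed and varying the unreachable ones freely already gives 2 × 2 = 4 equivalent strategies.
No other strategy reproduces this row, so those 4 are the full class: N/M/Mid/y, N/M/Mid/z, N/C/Mid/y, N/C/Mid/z.

4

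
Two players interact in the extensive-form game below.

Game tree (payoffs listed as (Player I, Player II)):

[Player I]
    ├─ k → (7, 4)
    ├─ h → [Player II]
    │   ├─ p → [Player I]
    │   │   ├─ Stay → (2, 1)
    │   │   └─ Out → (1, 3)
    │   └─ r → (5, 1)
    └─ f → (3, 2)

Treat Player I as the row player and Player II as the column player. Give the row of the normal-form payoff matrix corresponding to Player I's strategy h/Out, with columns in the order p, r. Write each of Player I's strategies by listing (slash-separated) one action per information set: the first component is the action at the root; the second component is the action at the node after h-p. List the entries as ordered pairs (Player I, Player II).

(1,3) (5,1)

vs p: Player I plays h → Player II plays p at [h] → Player I plays Out at [h-p] → (1, 3)
vs r: Player I plays h → Player II plays r at [h] → (5, 1)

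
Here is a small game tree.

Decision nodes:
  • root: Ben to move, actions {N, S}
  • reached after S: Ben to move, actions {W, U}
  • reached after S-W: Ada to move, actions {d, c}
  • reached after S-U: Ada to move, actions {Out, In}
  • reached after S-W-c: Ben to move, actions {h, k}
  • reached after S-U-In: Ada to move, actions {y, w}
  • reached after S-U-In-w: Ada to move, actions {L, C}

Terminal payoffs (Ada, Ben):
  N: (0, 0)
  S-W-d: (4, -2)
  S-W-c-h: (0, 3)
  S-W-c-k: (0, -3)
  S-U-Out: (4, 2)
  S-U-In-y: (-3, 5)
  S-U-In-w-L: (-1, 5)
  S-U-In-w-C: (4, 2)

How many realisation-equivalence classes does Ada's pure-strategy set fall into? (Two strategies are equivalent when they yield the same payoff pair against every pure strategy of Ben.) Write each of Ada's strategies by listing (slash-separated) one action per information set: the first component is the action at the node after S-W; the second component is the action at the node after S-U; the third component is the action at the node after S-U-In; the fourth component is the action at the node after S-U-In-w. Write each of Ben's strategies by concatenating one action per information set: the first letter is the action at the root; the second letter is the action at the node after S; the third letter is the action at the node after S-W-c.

6

Ada has 16 pure strategies: d/Out/y/L, d/Out/y/C, d/Out/w/L, d/Out/w/C, d/In/y/L, d/In/y/C, d/In/w/L, d/In/w/C, c/Out/y/L, c/Out/y/C, c/Out/w/L, c/Out/w/C, c/In/y/L, c/In/y/C, c/In/w/L, c/In/w/C. Columns: NWh, NWk, NUh, NUk, SWh, SWk, SUh, SUk.
{d/Out/y/L, d/Out/y/C, d/Out/w/L, d/Out/w/C, d/In/w/C} → row (0,0) (0,0) (0,0) (0,0) (4,-2) (4,-2) (4,2) (4,2)
{d/In/y/L, d/In/y/C} → row (0,0) (0,0) (0,0) (0,0) (4,-2) (4,-2) (-3,5) (-3,5)
{d/In/w/L} → row (0,0) (0,0) (0,0) (0,0) (4,-2) (4,-2) (-1,5) (-1,5)
{c/Out/y/L, c/Out/y/C, c/Out/w/L, c/Out/w/C, c/In/w/C} → row (0,0) (0,0) (0,0) (0,0) (0,3) (0,-3) (4,2) (4,2)
{c/In/y/L, c/In/y/C} → row (0,0) (0,0) (0,0) (0,0) (0,3) (0,-3) (-3,5) (-3,5)
{c/In/w/L} → row (0,0) (0,0) (0,0) (0,0) (0,3) (0,-3) (-1,5) (-1,5)
That's 6 distinct rows out of 16 strategies.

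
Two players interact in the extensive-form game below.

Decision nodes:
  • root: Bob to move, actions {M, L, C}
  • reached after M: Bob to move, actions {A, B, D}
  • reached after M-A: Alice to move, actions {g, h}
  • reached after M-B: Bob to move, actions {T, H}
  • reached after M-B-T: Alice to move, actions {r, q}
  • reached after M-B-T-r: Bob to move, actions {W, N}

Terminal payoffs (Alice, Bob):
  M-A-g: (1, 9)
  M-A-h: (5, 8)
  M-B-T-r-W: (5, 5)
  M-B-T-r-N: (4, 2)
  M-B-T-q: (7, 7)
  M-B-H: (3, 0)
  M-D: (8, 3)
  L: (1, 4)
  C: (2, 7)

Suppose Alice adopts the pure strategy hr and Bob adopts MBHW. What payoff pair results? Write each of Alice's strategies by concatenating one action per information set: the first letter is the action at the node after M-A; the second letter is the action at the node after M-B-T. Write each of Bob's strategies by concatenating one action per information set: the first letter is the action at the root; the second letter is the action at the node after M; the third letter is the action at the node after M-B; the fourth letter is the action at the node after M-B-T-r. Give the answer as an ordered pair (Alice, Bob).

Trace the play path from the root:
  Bob plays M
  Bob plays B at [M]
  Bob plays H at [M-B]
→ terminal payoff (3, 0).
(Alice's choice at the node after M-A is never reached on this path, so it doesn't affect the outcome.)

(3, 0)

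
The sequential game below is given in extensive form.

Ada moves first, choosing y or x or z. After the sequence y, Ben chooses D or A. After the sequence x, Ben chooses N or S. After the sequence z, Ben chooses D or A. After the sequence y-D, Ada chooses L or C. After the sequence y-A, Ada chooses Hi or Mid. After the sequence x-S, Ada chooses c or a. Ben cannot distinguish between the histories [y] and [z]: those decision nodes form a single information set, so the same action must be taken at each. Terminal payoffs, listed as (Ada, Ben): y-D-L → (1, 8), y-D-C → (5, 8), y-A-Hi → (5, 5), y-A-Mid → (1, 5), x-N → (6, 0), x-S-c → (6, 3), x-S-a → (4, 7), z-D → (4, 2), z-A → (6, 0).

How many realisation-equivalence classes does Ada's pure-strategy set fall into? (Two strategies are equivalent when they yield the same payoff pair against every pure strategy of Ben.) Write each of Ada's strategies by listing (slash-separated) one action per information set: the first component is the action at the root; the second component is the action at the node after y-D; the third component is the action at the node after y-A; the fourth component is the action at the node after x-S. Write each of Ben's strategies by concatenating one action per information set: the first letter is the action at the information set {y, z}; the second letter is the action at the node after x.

7

Ada has 24 pure strategies: y/L/Hi/c, y/L/Hi/a, y/L/Mid/c, y/L/Mid/a, y/C/Hi/c, y/C/Hi/a, y/C/Mid/c, y/C/Mid/a, x/L/Hi/c, x/L/Hi/a, x/L/Mid/c, x/L/Mid/a, x/C/Hi/c, x/C/Hi/a, x/C/Mid/c, x/C/Mid/a, z/L/Hi/c, z/L/Hi/a, z/L/Mid/c, z/L/Mid/a, z/C/Hi/c, z/C/Hi/a, z/C/Mid/c, z/C/Mid/a. Columns: DN, DS, AN, AS.
{y/L/Hi/c, y/L/Hi/a} → row (1,8) (1,8) (5,5) (5,5)
{y/L/Mid/c, y/L/Mid/a} → row (1,8) (1,8) (1,5) (1,5)
{y/C/Hi/c, y/C/Hi/a} → row (5,8) (5,8) (5,5) (5,5)
{y/C/Mid/c, y/C/Mid/a} → row (5,8) (5,8) (1,5) (1,5)
{x/L/Hi/c, x/L/Mid/c, x/C/Hi/c, x/C/Mid/c} → row (6,0) (6,3) (6,0) (6,3)
{x/L/Hi/a, x/L/Mid/a, x/C/Hi/a, x/C/Mid/a} → row (6,0) (4,7) (6,0) (4,7)
{z/L/Hi/c, z/L/Hi/a, z/L/Mid/c, z/L/Mid/a, z/C/Hi/c, z/C/Hi/a, z/C/Mid/c, z/C/Mid/a} → row (4,2) (4,2) (6,0) (6,0)
That's 7 distinct rows out of 24 strategies.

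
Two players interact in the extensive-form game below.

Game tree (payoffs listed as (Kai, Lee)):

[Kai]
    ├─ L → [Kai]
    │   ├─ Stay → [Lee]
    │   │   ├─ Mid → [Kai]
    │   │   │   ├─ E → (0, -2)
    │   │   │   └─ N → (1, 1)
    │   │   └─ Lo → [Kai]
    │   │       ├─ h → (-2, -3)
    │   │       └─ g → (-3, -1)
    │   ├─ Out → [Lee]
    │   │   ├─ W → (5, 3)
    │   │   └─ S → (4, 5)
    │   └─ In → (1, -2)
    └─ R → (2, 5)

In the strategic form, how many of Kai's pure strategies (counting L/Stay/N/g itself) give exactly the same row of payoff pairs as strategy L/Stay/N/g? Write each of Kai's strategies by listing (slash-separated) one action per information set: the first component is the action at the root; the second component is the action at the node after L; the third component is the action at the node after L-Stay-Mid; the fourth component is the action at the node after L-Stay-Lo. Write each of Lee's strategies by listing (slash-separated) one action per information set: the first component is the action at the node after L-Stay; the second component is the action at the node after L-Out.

1

Row for L/Stay/N/g (columns Mid/W, Mid/S, Lo/W, Lo/S): (1,1) (1,1) (-3,-1) (-3,-1).
Every one of Kai's information sets is on the play path for some reply by Lee when Kai follows L/Stay/N/g.
Changing the action at any of them therefore changes at least one column, so only L/Stay/N/g itself gives this row.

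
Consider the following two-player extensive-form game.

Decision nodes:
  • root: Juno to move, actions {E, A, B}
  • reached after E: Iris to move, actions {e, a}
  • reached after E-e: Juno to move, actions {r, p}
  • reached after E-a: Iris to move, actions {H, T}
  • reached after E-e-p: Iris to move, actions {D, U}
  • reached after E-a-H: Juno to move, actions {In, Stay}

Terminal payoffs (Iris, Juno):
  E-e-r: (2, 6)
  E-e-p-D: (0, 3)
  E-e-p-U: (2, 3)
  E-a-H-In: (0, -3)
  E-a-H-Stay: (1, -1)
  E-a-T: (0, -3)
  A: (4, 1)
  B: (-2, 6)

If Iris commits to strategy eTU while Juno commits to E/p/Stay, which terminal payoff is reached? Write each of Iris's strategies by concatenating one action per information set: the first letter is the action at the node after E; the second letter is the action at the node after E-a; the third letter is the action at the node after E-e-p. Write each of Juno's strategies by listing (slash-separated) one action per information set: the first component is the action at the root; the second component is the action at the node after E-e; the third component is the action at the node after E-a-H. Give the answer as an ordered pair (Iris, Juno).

(2, 3)

Trace the play path from the root:
  Juno plays E
  Iris plays e at [E]
  Juno plays p at [E-e]
  Iris plays U at [E-e-p]
→ terminal payoff (2, 3).
(Iris's choice at the node after E-a is never reached on this path, so it doesn't affect the outcome.)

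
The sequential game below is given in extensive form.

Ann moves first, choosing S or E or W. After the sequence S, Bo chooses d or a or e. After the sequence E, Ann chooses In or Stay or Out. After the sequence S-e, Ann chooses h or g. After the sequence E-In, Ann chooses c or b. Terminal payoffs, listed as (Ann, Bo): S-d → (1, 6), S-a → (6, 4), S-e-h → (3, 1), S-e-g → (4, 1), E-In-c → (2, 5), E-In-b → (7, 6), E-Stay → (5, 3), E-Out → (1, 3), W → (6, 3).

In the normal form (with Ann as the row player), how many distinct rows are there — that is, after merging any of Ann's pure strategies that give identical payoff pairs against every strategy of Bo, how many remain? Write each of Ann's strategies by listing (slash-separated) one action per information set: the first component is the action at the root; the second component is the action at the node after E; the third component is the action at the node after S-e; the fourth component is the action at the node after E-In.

7

Ann has 36 pure strategies: S/In/h/c, S/In/h/b, S/In/g/c, S/In/g/b, S/Stay/h/c, S/Stay/h/b, S/Stay/g/c, S/Stay/g/b, S/Out/h/c, S/Out/h/b, S/Out/g/c, S/Out/g/b, E/In/h/c, E/In/h/b, E/In/g/c, E/In/g/b, E/Stay/h/c, E/Stay/h/b, E/Stay/g/c, E/Stay/g/b, E/Out/h/c, E/Out/h/b, E/Out/g/c, E/Out/g/b, W/In/h/c, W/In/h/b, W/In/g/c, W/In/g/b, W/Stay/h/c, W/Stay/h/b, W/Stay/g/c, W/Stay/g/b, W/Out/h/c, W/Out/h/b, W/Out/g/c, W/Out/g/b. Columns: d, a, e.
{S/In/h/c, S/In/h/b, S/Stay/h/c, S/Stay/h/b, S/Out/h/c, S/Out/h/b} → row (1,6) (6,4) (3,1)
{S/In/g/c, S/In/g/b, S/Stay/g/c, S/Stay/g/b, S/Out/g/c, S/Out/g/b} → row (1,6) (6,4) (4,1)
{E/In/h/c, E/In/g/c} → row (2,5) (2,5) (2,5)
{E/In/h/b, E/In/g/b} → row (7,6) (7,6) (7,6)
{E/Stay/h/c, E/Stay/h/b, E/Stay/g/c, E/Stay/g/b} → row (5,3) (5,3) (5,3)
{E/Out/h/c, E/Out/h/b, E/Out/g/c, E/Out/g/b} → row (1,3) (1,3) (1,3)
{W/In/h/c, W/In/h/b, W/In/g/c, W/In/g/b, W/Stay/h/c, W/Stay/h/b, W/Stay/g/c, W/Stay/g/b, W/Out/h/c, W/Out/h/b, W/Out/g/c, W/Out/g/b} → row (6,3) (6,3) (6,3)
That's 7 distinct rows out of 36 strategies.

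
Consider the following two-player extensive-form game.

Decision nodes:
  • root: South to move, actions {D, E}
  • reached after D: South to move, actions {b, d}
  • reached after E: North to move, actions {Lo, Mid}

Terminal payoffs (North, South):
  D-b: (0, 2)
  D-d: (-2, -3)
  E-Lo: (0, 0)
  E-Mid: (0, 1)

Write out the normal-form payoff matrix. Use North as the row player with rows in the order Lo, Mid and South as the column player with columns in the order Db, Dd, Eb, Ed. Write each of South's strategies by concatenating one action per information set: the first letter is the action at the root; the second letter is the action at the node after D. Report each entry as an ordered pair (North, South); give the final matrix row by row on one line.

Lo: (0,2) (-2,-3) (0,0) (0,0) | Mid: (0,2) (-2,-3) (0,1) (0,1)

           Db       Dd       Eb       Ed
  Lo    (0,2)  (-2,-3)    (0,0)    (0,0)
 Mid    (0,2)  (-2,-3)    (0,1)    (0,1)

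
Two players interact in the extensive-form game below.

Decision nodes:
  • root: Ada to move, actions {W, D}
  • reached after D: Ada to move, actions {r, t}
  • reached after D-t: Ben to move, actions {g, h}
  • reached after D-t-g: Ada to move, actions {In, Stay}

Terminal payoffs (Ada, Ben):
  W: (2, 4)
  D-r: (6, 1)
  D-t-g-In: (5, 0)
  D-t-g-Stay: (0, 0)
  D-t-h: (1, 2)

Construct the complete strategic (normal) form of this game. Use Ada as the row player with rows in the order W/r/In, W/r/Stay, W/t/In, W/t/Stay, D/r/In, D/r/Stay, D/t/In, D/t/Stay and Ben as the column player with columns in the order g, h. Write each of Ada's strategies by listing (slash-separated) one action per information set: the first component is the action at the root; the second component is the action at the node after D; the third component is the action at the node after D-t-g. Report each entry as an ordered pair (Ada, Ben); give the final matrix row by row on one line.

W/r/In: (2,4) (2,4) | W/r/Stay: (2,4) (2,4) | W/t/In: (2,4) (2,4) | W/t/Stay: (2,4) (2,4) | D/r/In: (6,1) (6,1) | D/r/Stay: (6,1) (6,1) | D/t/In: (5,0) (1,2) | D/t/Stay: (0,0) (1,2)

                g        h
  W/r/In    (2,4)    (2,4)
W/r/Stay    (2,4)    (2,4)
  W/t/In    (2,4)    (2,4)
W/t/Stay    (2,4)    (2,4)
  D/r/In    (6,1)    (6,1)
D/r/Stay    (6,1)    (6,1)
  D/t/In    (5,0)    (1,2)
D/t/Stay    (0,0)    (1,2)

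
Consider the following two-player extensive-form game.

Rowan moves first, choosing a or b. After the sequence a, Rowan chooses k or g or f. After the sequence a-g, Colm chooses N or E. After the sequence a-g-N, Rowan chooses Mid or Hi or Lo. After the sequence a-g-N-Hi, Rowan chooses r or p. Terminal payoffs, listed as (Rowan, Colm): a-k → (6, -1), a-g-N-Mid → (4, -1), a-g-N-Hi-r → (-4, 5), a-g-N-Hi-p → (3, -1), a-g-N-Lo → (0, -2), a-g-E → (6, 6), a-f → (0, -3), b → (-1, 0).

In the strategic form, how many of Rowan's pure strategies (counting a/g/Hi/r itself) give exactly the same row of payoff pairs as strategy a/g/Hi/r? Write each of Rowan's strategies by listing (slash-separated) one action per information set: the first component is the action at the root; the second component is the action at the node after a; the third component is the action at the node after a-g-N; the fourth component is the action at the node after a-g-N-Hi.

1

Row for a/g/Hi/r (columns N, E): (-4,5) (6,6).
Every one of Rowan's information sets is on the play path for some reply by Colm when Rowan follows a/g/Hi/r.
Changing the action at any of them therefore changes at least one column, so only a/g/Hi/r itself gives this row.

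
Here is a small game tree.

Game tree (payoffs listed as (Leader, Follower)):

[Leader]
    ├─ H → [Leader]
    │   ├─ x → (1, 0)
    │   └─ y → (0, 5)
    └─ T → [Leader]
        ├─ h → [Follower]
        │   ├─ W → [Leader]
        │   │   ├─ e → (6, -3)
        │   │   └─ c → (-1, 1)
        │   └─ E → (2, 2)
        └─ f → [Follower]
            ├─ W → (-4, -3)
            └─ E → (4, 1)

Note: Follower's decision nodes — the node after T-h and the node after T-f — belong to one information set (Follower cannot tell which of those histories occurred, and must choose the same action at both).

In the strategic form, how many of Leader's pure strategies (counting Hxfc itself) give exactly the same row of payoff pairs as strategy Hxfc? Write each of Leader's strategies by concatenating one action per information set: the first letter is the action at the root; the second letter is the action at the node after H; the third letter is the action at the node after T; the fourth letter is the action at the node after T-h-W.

4

Row for Hxfc (columns W, E): (1,0) (1,0).
Under Hxfc, Leader's choice at the node after T and at the node after T-h-W can never be reached regardless of what Follower does, so varying those choices leaves every outcome unchanged.
Holding the reachable choices fixed and varying the unreachable ones freely already gives 2 × 2 = 4 equivalent strategies.
No other strategy reproduces this row, so those 4 are the full class: Hxhe, Hxhc, Hxfe, Hxfc.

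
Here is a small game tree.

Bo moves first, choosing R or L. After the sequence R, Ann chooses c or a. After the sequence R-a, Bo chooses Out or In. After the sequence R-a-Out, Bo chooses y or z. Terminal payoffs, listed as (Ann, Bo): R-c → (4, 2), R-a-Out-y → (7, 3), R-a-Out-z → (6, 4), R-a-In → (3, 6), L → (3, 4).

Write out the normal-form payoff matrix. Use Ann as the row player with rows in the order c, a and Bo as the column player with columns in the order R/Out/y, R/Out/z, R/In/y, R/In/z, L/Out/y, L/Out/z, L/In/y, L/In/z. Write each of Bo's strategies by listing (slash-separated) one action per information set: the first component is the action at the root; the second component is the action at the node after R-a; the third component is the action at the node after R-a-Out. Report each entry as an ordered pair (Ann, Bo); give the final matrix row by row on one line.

Row c: R/Out/y→(4,2), R/Out/z→(4,2), R/In/y→(4,2), R/In/z→(4,2), L/Out/y→(3,4), L/Out/z→(3,4), L/In/y→(3,4), L/In/z→(3,4)
Row a: R/Out/y→(7,3), R/Out/z→(6,4), R/In/y→(3,6), R/In/z→(3,6), L/Out/y→(3,4), L/Out/z→(3,4), L/In/y→(3,4), L/In/z→(3,4)

c: (4,2) (4,2) (4,2) (4,2) (3,4) (3,4) (3,4) (3,4) | a: (7,3) (6,4) (3,6) (3,6) (3,4) (3,4) (3,4) (3,4)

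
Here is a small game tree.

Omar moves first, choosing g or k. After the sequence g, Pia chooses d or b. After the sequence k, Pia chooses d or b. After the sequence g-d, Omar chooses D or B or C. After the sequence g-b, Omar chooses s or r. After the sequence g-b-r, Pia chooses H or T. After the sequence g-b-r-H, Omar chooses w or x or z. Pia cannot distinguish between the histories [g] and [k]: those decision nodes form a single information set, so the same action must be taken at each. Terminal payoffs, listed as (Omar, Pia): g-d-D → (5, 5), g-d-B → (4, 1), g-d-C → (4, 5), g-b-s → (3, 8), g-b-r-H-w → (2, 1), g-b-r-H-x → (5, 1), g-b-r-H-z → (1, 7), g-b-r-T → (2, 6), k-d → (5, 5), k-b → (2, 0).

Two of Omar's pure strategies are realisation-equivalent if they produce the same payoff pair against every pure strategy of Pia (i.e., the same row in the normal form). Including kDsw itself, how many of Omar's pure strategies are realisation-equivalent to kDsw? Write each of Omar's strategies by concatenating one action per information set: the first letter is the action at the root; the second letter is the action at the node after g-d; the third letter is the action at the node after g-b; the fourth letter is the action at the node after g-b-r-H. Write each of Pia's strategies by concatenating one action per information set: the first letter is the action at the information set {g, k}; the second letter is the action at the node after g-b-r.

18

Row for kDsw (columns dH, dT, bH, bT): (5,5) (5,5) (2,0) (2,0).
Under kDsw, Omar's choice at the node after g-d and at the node after g-b and at the node after g-b-r-H can never be reached regardless of what Pia does, so varying those choices leaves every outcome unchanged.
Holding the reachable choices fixed and varying the unreachable ones freely already gives 3 × 2 × 3 = 18 equivalent strategies.
No other strategy reproduces this row, so those 18 are the full class: kDsw, kDsx, kDsz, kDrw, kDrx, kDrz, kBsw, kBsx, kBsz, kBrw, kBrx, kBrz, kCsw, kCsx, kCsz, kCrw, kCrx, kCrz.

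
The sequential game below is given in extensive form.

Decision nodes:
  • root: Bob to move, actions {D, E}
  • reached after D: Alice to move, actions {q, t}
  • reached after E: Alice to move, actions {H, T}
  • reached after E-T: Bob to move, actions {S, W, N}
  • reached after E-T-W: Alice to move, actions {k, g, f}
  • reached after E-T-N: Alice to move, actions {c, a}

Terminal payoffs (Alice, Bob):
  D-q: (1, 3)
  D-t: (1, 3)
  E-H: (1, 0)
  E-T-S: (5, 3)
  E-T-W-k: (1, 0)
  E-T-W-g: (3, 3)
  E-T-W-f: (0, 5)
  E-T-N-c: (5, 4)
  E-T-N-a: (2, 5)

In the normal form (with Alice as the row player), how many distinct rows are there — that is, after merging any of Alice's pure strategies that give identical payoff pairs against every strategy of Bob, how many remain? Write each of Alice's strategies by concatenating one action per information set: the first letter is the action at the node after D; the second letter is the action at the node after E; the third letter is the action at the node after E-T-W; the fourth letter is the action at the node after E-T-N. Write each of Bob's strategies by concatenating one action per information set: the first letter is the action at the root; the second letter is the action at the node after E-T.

Alice has 24 pure strategies: qHkc, qHka, qHgc, qHga, qHfc, qHfa, qTkc, qTka, qTgc, qTga, qTfc, qTfa, tHkc, tHka, tHgc, tHga, tHfc, tHfa, tTkc, tTka, tTgc, tTga, tTfc, tTfa. Columns: DS, DW, DN, ES, EW, EN.
{qHkc, qHka, qHgc, qHga, qHfc, qHfa, tHkc, tHka, tHgc, tHga, tHfc, tHfa} → row (1,3) (1,3) (1,3) (1,0) (1,0) (1,0)
{qTkc, tTkc} → row (1,3) (1,3) (1,3) (5,3) (1,0) (5,4)
{qTka, tTka} → row (1,3) (1,3) (1,3) (5,3) (1,0) (2,5)
{qTgc, tTgc} → row (1,3) (1,3) (1,3) (5,3) (3,3) (5,4)
{qTga, tTga} → row (1,3) (1,3) (1,3) (5,3) (3,3) (2,5)
{qTfc, tTfc} → row (1,3) (1,3) (1,3) (5,3) (0,5) (5,4)
{qTfa, tTfa} → row (1,3) (1,3) (1,3) (5,3) (0,5) (2,5)
That's 7 distinct rows out of 24 strategies.

7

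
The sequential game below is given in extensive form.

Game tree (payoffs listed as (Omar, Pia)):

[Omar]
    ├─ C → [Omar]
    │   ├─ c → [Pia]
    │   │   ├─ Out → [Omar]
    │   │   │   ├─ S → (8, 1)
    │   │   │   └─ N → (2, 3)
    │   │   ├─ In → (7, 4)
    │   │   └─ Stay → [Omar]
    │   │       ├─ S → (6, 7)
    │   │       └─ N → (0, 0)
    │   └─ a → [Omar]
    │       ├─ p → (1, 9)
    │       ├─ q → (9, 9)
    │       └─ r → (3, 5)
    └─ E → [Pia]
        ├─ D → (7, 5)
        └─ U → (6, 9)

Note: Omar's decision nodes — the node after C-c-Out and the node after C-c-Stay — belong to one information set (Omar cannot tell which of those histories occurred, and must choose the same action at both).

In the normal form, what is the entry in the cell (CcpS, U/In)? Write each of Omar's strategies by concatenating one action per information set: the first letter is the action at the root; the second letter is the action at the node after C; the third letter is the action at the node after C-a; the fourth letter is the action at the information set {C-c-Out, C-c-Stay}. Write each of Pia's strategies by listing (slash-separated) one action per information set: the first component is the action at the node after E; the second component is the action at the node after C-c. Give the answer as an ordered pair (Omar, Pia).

(7, 4)

Trace the play path from the root:
  Omar plays C
  Omar plays c at [C]
  Pia plays In at [C-c]
→ terminal payoff (7, 4).
(Omar's choice at the node after C-a is never reached on this path, so it doesn't affect the outcome.)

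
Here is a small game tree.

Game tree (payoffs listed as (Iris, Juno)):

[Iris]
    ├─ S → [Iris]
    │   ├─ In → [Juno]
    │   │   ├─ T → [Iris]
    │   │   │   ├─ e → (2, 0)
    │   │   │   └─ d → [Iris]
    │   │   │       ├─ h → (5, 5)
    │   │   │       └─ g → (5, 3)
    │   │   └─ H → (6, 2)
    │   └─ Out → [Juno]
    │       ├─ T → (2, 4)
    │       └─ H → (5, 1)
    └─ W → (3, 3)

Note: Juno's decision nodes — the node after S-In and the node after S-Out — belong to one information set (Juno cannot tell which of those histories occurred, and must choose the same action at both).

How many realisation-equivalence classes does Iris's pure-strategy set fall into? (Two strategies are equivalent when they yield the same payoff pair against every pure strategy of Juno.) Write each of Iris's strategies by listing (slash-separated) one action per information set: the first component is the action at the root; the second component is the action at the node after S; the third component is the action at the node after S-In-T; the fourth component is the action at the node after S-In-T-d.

Iris has 16 pure strategies: S/In/e/h, S/In/e/g, S/In/d/h, S/In/d/g, S/Out/e/h, S/Out/e/g, S/Out/d/h, S/Out/d/g, W/In/e/h, W/In/e/g, W/In/d/h, W/In/d/g, W/Out/e/h, W/Out/e/g, W/Out/d/h, W/Out/d/g. Columns: T, H.
{S/In/e/h, S/In/e/g} → row (2,0) (6,2)
{S/In/d/h} → row (5,5) (6,2)
{S/In/d/g} → row (5,3) (6,2)
{S/Out/e/h, S/Out/e/g, S/Out/d/h, S/Out/d/g} → row (2,4) (5,1)
{W/In/e/h, W/In/e/g, W/In/d/h, W/In/d/g, W/Out/e/h, W/Out/e/g, W/Out/d/h, W/Out/d/g} → row (3,3) (3,3)
That's 5 distinct rows out of 16 strategies.

5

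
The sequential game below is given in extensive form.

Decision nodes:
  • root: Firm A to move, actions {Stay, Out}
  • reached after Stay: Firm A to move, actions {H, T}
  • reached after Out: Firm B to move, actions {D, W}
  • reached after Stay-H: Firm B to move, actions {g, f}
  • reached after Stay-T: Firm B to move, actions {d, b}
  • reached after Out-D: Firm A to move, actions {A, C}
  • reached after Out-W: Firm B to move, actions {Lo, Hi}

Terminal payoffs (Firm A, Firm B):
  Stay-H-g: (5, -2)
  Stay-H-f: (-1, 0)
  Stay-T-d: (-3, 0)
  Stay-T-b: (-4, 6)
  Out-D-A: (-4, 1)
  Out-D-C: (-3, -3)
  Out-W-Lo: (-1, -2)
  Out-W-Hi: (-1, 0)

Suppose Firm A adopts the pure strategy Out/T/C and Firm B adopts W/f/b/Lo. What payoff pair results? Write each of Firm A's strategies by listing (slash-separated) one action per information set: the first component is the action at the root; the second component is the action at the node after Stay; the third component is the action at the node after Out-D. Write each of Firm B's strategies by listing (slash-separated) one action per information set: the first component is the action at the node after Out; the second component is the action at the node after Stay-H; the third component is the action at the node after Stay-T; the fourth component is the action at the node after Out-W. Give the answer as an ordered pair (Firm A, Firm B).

(-1, -2)

Trace the play path from the root:
  Firm A plays Out
  Firm B plays W at [Out]
  Firm B plays Lo at [Out-W]
→ terminal payoff (-1, -2).
(Firm A's choice at the node after Stay is never reached on this path, so it doesn't affect the outcome.)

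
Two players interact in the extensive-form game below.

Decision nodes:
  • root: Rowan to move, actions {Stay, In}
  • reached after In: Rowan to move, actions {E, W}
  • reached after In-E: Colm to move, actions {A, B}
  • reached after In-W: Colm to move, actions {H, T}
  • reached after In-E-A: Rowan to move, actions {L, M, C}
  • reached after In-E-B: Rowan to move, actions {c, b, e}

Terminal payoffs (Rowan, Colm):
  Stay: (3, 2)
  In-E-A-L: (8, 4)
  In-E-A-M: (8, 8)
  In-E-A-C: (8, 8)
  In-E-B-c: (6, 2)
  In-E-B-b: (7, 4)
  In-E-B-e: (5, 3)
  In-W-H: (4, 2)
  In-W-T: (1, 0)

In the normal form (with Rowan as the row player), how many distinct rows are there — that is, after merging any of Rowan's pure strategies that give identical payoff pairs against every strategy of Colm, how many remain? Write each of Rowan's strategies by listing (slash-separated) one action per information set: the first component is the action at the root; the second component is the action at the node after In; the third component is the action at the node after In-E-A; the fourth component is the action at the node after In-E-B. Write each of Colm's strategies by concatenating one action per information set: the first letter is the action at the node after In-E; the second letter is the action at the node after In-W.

8

Rowan has 36 pure strategies: Stay/E/L/c, Stay/E/L/b, Stay/E/L/e, Stay/E/M/c, Stay/E/M/b, Stay/E/M/e, Stay/E/C/c, Stay/E/C/b, Stay/E/C/e, Stay/W/L/c, Stay/W/L/b, Stay/W/L/e, Stay/W/M/c, Stay/W/M/b, Stay/W/M/e, Stay/W/C/c, Stay/W/C/b, Stay/W/C/e, In/E/L/c, In/E/L/b, In/E/L/e, In/E/M/c, In/E/M/b, In/E/M/e, In/E/C/c, In/E/C/b, In/E/C/e, In/W/L/c, In/W/L/b, In/W/L/e, In/W/M/c, In/W/M/b, In/W/M/e, In/W/C/c, In/W/C/b, In/W/C/e. Columns: AH, AT, BH, BT.
{Stay/E/L/c, Stay/E/L/b, Stay/E/L/e, Stay/E/M/c, Stay/E/M/b, Stay/E/M/e, Stay/E/C/c, Stay/E/C/b, Stay/E/C/e, Stay/W/L/c, Stay/W/L/b, Stay/W/L/e, Stay/W/M/c, Stay/W/M/b, Stay/W/M/e, Stay/W/C/c, Stay/W/C/b, Stay/W/C/e} → row (3,2) (3,2) (3,2) (3,2)
{In/E/L/c} → row (8,4) (8,4) (6,2) (6,2)
{In/E/L/b} → row (8,4) (8,4) (7,4) (7,4)
{In/E/L/e} → row (8,4) (8,4) (5,3) (5,3)
{In/E/M/c, In/E/C/c} → row (8,8) (8,8) (6,2) (6,2)
{In/E/M/b, In/E/C/b} → row (8,8) (8,8) (7,4) (7,4)
{In/E/M/e, In/E/C/e} → row (8,8) (8,8) (5,3) (5,3)
{In/W/L/c, In/W/L/b, In/W/L/e, In/W/M/c, In/W/M/b, In/W/M/e, In/W/C/c, In/W/C/b, In/W/C/e} → row (4,2) (1,0) (4,2) (1,0)
That's 8 distinct rows out of 36 strategies.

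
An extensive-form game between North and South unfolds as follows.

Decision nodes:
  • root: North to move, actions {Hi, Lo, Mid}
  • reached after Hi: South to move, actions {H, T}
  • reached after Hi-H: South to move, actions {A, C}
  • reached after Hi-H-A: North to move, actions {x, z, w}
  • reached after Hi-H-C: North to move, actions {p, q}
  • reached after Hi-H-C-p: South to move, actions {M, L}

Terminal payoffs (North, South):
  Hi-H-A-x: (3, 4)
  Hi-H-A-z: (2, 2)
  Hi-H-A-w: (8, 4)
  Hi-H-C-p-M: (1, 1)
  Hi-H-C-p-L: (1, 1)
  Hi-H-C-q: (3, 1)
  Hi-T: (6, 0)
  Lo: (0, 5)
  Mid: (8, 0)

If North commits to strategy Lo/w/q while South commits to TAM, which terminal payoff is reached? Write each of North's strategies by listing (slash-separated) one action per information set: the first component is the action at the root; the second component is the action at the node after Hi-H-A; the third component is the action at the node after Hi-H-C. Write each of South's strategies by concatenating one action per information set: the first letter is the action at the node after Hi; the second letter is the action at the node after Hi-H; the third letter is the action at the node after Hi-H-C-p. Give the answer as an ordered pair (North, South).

Trace the play path from the root:
  North plays Lo
→ terminal payoff (0, 5).
(North's choice at the node after Hi-H-A is never reached on this path, so it doesn't affect the outcome.)

(0, 5)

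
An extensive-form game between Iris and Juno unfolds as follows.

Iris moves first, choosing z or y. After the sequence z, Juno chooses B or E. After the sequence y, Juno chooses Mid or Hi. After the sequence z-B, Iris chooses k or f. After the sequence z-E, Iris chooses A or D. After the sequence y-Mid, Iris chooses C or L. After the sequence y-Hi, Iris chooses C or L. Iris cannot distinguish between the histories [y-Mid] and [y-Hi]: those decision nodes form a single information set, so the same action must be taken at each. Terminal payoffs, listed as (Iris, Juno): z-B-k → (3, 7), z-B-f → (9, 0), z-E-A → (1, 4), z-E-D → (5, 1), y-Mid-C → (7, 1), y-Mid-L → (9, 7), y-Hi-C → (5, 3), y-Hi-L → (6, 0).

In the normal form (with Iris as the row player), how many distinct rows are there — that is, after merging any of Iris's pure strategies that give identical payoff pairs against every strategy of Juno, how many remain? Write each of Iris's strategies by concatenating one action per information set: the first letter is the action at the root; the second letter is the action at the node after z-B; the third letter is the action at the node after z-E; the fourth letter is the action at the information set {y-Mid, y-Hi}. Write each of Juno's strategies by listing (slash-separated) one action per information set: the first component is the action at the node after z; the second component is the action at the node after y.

6

Iris has 16 pure strategies: zkAC, zkAL, zkDC, zkDL, zfAC, zfAL, zfDC, zfDL, ykAC, ykAL, ykDC, ykDL, yfAC, yfAL, yfDC, yfDL. Columns: B/Mid, B/Hi, E/Mid, E/Hi.
{zkAC, zkAL} → row (3,7) (3,7) (1,4) (1,4)
{zkDC, zkDL} → row (3,7) (3,7) (5,1) (5,1)
{zfAC, zfAL} → row (9,0) (9,0) (1,4) (1,4)
{zfDC, zfDL} → row (9,0) (9,0) (5,1) (5,1)
{ykAC, ykDC, yfAC, yfDC} → row (7,1) (5,3) (7,1) (5,3)
{ykAL, ykDL, yfAL, yfDL} → row (9,7) (6,0) (9,7) (6,0)
That's 6 distinct rows out of 16 strategies.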